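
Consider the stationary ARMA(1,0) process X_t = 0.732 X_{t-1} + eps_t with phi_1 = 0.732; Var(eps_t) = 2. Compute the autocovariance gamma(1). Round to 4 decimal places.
\gamma(1) = 3.1540

Multiply the model equation by X_{t-k} and take expectations. With theta_0 = psi_0 = 1 and psi_j the MA(infinity) weights, this gives
  gamma(k) - sum_i phi_i gamma(k-i) = c_k,
  c_k = sigma^2 * sum_{j=k..q} theta_j psi_{j-k}   (c_k = 0 for k > q),
using gamma(-m) = gamma(m).
Pure AR (q = 0): c_0 = sigma^2 = 2, c_k = 0 for k >= 1.
Equations for k = 0 and k = 1 (AR order 1):
  gamma(0) = phi_1 gamma(1) + c_0
  gamma(1) = phi_1 gamma(0) + c_1
Substituting the second into the first: gamma(0) (1 - phi_1^2) = c_0 + phi_1 c_1, so
  gamma(0) = c_0 / (1 - phi_1^2) = 2 / (1 - (0.732)^2) = 2 / 0.464176 = 4.30871.
  gamma(1) = phi_1 gamma(0) = (0.732)(4.30871) = 3.153976.
Therefore gamma(1) = 3.1540 (to 4 decimal places).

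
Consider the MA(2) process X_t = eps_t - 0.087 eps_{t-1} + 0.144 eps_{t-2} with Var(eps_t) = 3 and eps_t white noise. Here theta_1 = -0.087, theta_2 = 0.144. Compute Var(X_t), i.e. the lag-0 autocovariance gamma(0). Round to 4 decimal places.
\gamma(0) = 3.0849

For an MA(q) process X_t = eps_t + sum_i theta_i eps_{t-i} with
Var(eps_t) = sigma^2, the variance is
  gamma(0) = sigma^2 * (1 + sum_i theta_i^2).
  sum_i theta_i^2 = (-0.087)^2 + (0.144)^2 = 0.007569 + 0.020736 = 0.028305.
  gamma(0) = 3 * (1 + 0.028305) = 3 * 1.028305 = 3.084915, which rounds to 3.0849.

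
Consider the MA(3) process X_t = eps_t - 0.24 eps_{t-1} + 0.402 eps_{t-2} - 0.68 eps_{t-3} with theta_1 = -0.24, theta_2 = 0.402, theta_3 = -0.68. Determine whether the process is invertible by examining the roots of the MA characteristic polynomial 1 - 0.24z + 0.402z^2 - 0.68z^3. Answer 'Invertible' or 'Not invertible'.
\text{Invertible}

The MA(q) characteristic polynomial is P(z) = 1 - 0.24z + 0.402z^2 - 0.68z^3.
Invertibility requires all roots to lie outside the unit circle, i.e. |z| > 1 for every root.
Degree 3: look for a simple real root z0 first, then factor out (1 - z/z0) and solve the remaining quadratic.
Testing z0 = 1.25: P(1.25) = 1 + (-0.24)(1.25) + (0.402)(1.25)^2 + (-0.68)(1.25)^3
  = 1 + (-0.3) + (0.628125) + (-1.328125) = 0.  So z_0 = 1.25 is a root, |z_0| = 1.25.
Divide out the factor (1 - 0.8 z) = (1 - z/z0) (since 1/z0 = 0.8):
  P(z) = (1 - 0.8 z)(1 + (0.56) z + (0.85) z^2)
  [check: z-coef 0.56 - (0.8) = -0.24; z^2-coef 0.85 - (0.8)(0.56) = 0.402; z^3-coef -(0.8)(0.85) = -0.68.]
Remaining roots from the quadratic factor 1 + (0.56) z + (0.85) z^2:
  Set 1 + (0.56) z + (0.85) z^2 = 0, i.e. a z^2 + b z + c = 0 with a = 0.85, b = 0.56, c = 1.
  Discriminant D = b^2 - 4ac = (0.56)^2 - 4*(0.85)*1 = 0.3136 - (3.4) = -3.0864.
  D < 0, so the roots are the complex-conjugate pair z = (-b +/- i sqrt(-D)) / (2a) = -0.3294 +/- 1.0334i.
  For a conjugate pair |z|^2 = z * conj(z) = (product of roots) = c/a = 1/(0.85) = 1.176471, so |z| = sqrt(1.176471) = 1.0847 for both roots.
Moduli of all roots: 1.2500, 1.0847, 1.0847.
All moduli strictly greater than 1? Yes.
Verdict: Invertible.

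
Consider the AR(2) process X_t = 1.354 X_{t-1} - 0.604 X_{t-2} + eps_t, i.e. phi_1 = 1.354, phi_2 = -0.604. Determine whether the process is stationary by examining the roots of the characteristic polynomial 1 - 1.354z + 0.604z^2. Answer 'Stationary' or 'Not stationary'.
\text{Stationary}

The AR(p) characteristic polynomial is P(z) = 1 - 1.354z + 0.604z^2.
Stationarity requires all roots to lie outside the unit circle, i.e. |z| > 1 for every root.
Set 1 + (-1.354) z + (0.604) z^2 = 0, i.e. a z^2 + b z + c = 0 with a = 0.604, b = -1.354, c = 1.
Discriminant D = b^2 - 4ac = (-1.354)^2 - 4*(0.604)*1 = 1.833316 - (2.416) = -0.582684.
D < 0, so the roots are the complex-conjugate pair z = (-b +/- i sqrt(-D)) / (2a) = 1.1209 +/- 0.6319i.
For a conjugate pair |z|^2 = z * conj(z) = (product of roots) = c/a = 1/(0.604) = 1.655629, so |z| = sqrt(1.655629) = 1.2867 for both roots.
Moduli of all roots: 1.2867, 1.2867.
All moduli strictly greater than 1? Yes.
Verdict: Stationary.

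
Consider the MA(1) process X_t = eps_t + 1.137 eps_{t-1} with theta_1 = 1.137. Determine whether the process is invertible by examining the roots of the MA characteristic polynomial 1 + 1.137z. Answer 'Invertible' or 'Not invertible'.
\text{Not invertible}

The MA(q) characteristic polynomial is P(z) = 1 + 1.137z.
Invertibility requires all roots to lie outside the unit circle, i.e. |z| > 1 for every root.
This is linear in z: 1 + (1.137) z = 0  =>  z = -1/(1.137) = -0.879507,  |z| = 0.879507.
Moduli of all roots: 0.8795.
All moduli strictly greater than 1? No.
Verdict: Not invertible.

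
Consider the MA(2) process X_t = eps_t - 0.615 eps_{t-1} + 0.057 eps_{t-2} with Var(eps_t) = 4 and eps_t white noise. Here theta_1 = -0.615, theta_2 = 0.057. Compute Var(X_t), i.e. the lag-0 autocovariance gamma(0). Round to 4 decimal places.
\gamma(0) = 5.5259

For an MA(q) process X_t = eps_t + sum_i theta_i eps_{t-i} with
Var(eps_t) = sigma^2, the variance is
  gamma(0) = sigma^2 * (1 + sum_i theta_i^2).
  sum_i theta_i^2 = (-0.615)^2 + (0.057)^2 = 0.378225 + 0.003249 = 0.381474.
  gamma(0) = 4 * (1 + 0.381474) = 4 * 1.381474 = 5.525896, which rounds to 5.5259.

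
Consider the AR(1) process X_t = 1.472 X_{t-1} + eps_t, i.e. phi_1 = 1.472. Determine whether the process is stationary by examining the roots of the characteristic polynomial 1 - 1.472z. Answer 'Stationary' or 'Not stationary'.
\text{Not stationary}

The AR(p) characteristic polynomial is P(z) = 1 - 1.472z.
Stationarity requires all roots to lie outside the unit circle, i.e. |z| > 1 for every root.
This is linear in z: 1 + (-1.472) z = 0  =>  z = -1/(-1.472) = 0.679348,  |z| = 0.679348.
Moduli of all roots: 0.6793.
All moduli strictly greater than 1? No.
Verdict: Not stationary.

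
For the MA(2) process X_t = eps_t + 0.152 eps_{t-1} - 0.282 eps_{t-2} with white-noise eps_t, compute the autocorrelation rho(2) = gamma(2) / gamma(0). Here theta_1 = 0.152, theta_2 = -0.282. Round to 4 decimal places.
\rho(2) = -0.2558

For an MA(q) process with theta_0 = 1, the autocovariance is
  gamma(k) = sigma^2 * sum_{i=0..q-k} theta_i * theta_{i+k},
and rho(k) = gamma(k) / gamma(0). Sigma^2 cancels.
  numerator   = (1)*(-0.282) = -0.282.
  denominator = (1)^2 + (0.152)^2 + (-0.282)^2 = 1.102628.
  rho(2) = -0.282 / 1.102628 = -0.2558.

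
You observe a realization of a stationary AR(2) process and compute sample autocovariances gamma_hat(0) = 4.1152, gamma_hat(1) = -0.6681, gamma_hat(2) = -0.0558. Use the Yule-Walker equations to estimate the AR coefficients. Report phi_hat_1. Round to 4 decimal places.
\hat\phi_{1} = -0.1690

The Yule-Walker equations for an AR(p) process read, in matrix form,
  Gamma_p phi = r_p,   with   (Gamma_p)_{ij} = gamma(|i - j|),
                       (r_p)_i = gamma(i),   i,j = 1..p.
Substitute the sample gammas (Toeplitz matrix and right-hand side of size 2):
  Gamma_p = [[4.1152, -0.6681], [-0.6681, 4.1152]]
  r_p     = [-0.6681, -0.0558]
Written out:
  4.1152 phi_1 - 0.6681 phi_2 = -0.6681
  -0.6681 phi_1 + 4.1152 phi_2 = -0.0558
Solve by Cramer's rule:
  det = gamma(0)^2 - gamma(1)^2 = (4.1152)^2 - (-0.6681)^2 = 16.93487104 - 0.44635761 = 16.48851343
  phi_hat_1 = [gamma(1) gamma(0) - gamma(1) gamma(2)] / det = [(-0.6681)(4.1152) - (-0.6681)(-0.0558)] / 16.48851343 = -2.7866451 / 16.48851343 = -0.169
  phi_hat_2 = [gamma(0) gamma(2) - gamma(1)^2] / det = [(4.1152)(-0.0558) - (-0.6681)^2] / 16.48851343 = -0.67598577 / 16.48851343 = -0.041
So phi_hat = [-0.1690, -0.0410].
Therefore phi_hat_1 = -0.1690.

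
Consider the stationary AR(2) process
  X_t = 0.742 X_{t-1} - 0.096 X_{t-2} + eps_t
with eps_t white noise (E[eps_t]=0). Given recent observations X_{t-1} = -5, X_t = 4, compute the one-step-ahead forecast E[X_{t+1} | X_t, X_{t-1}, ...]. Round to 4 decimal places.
E[X_{t+1} \mid \mathcal F_t] = 3.4480

For an AR(p) model X_t = c + sum_i phi_i X_{t-i} + eps_t, the
one-step-ahead conditional mean is
  E[X_{t+1} | X_t, ...] = c + sum_i phi_i X_{t+1-i}.
Substitute known values:
  E[X_{t+1} | ...] = (0.742) * (4) + (-0.096) * (-5)
                   = 3.4480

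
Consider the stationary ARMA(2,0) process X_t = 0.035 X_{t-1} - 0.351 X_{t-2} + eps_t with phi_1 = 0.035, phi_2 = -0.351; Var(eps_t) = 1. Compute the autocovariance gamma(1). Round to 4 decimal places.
\gamma(1) = 0.0296

Multiply the model equation by X_{t-k} and take expectations. With theta_0 = psi_0 = 1 and psi_j the MA(infinity) weights, this gives
  gamma(k) - sum_i phi_i gamma(k-i) = c_k,
  c_k = sigma^2 * sum_{j=k..q} theta_j psi_{j-k}   (c_k = 0 for k > q),
using gamma(-m) = gamma(m).
Pure AR (q = 0): c_0 = sigma^2 = 1, c_k = 0 for k >= 1.
Equations for k = 0, 1, 2 (AR order 2, c_2 = 0):
  (E0) gamma(0) = phi_1 gamma(1) + phi_2 gamma(2) + c_0
  (E1) gamma(1) = phi_1 gamma(0) + phi_2 gamma(1) + c_1
  (E2) gamma(2) = phi_1 gamma(1) + phi_2 gamma(0)
From (E1): gamma(1) = A gamma(0) + B with
  A = phi_1 / (1 - phi_2) = 0.035 / 1.351 = 0.025907,   B = c_1 / (1 - phi_2) = 0 / 1.351 = 0.
Insert (E2) into (E0): gamma(0) (1 - phi_2^2) = phi_1 (1 + phi_2) gamma(1) + c_0.
  phi_1 (1 + phi_2) = (0.035)(0.649) = 0.022715,   1 - phi_2^2 = 0.876799.
Replace gamma(1) by A gamma(0) + B and collect gamma(0):
  gamma(0) [0.876799 - (0.022715)(0.025907)] = c_0 = 1
  gamma(0) * 0.876211 = 1
  gamma(0) = 1 / 0.876211 = 1.141278.
  gamma(1) = A gamma(0) = (0.025907)(1.141278) = 0.029567.
Therefore gamma(1) = 0.0296 (to 4 decimal places).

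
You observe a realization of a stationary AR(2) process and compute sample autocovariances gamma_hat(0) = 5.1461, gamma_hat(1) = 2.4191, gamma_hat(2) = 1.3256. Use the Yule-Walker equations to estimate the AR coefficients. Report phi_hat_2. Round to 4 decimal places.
\hat\phi_{2} = 0.0470

The Yule-Walker equations for an AR(p) process read, in matrix form,
  Gamma_p phi = r_p,   with   (Gamma_p)_{ij} = gamma(|i - j|),
                       (r_p)_i = gamma(i),   i,j = 1..p.
Substitute the sample gammas (Toeplitz matrix and right-hand side of size 2):
  Gamma_p = [[5.1461, 2.4191], [2.4191, 5.1461]]
  r_p     = [2.4191, 1.3256]
Written out:
  5.1461 phi_1 + 2.4191 phi_2 = 2.4191
  2.4191 phi_1 + 5.1461 phi_2 = 1.3256
Solve by Cramer's rule:
  det = gamma(0)^2 - gamma(1)^2 = (5.1461)^2 - (2.4191)^2 = 26.48234521 - 5.85204481 = 20.6303004
  phi_hat_1 = [gamma(1) gamma(0) - gamma(1) gamma(2)] / det = [(2.4191)(5.1461) - (2.4191)(1.3256)] / 20.6303004 = 9.24217155 / 20.6303004 = 0.448
  phi_hat_2 = [gamma(0) gamma(2) - gamma(1)^2] / det = [(5.1461)(1.3256) - (2.4191)^2] / 20.6303004 = 0.96962535 / 20.6303004 = 0.047
So phi_hat = [0.4480, 0.0470].
Therefore phi_hat_2 = 0.0470.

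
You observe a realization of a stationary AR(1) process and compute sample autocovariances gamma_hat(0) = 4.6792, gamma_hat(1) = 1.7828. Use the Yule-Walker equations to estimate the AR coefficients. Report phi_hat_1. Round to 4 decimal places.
\hat\phi_{1} = 0.3810

The Yule-Walker equations for an AR(p) process read, in matrix form,
  Gamma_p phi = r_p,   with   (Gamma_p)_{ij} = gamma(|i - j|),
                       (r_p)_i = gamma(i),   i,j = 1..p.
Substitute the sample gammas (Toeplitz matrix and right-hand side of size 1):
  Gamma_p = [[4.6792]]
  r_p     = [1.7828]
With p = 1 this is the single equation gamma(0) phi_1 = gamma(1):
  phi_hat_1 = gamma(1) / gamma(0) = 1.7828 / 4.6792 = 0.3810.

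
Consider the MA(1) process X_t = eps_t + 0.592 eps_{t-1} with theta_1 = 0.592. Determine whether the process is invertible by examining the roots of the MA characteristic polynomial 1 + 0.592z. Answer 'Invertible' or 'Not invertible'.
\text{Invertible}

The MA(q) characteristic polynomial is P(z) = 1 + 0.592z.
Invertibility requires all roots to lie outside the unit circle, i.e. |z| > 1 for every root.
This is linear in z: 1 + (0.592) z = 0  =>  z = -1/(0.592) = -1.689189,  |z| = 1.689189.
Moduli of all roots: 1.6892.
All moduli strictly greater than 1? Yes.
Verdict: Invertible.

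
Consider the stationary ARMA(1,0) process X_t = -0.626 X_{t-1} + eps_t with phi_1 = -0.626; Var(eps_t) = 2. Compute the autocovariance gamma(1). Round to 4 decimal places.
\gamma(1) = -2.0588

Multiply the model equation by X_{t-k} and take expectations. With theta_0 = psi_0 = 1 and psi_j the MA(infinity) weights, this gives
  gamma(k) - sum_i phi_i gamma(k-i) = c_k,
  c_k = sigma^2 * sum_{j=k..q} theta_j psi_{j-k}   (c_k = 0 for k > q),
using gamma(-m) = gamma(m).
Pure AR (q = 0): c_0 = sigma^2 = 2, c_k = 0 for k >= 1.
Equations for k = 0 and k = 1 (AR order 1):
  gamma(0) = phi_1 gamma(1) + c_0
  gamma(1) = phi_1 gamma(0) + c_1
Substituting the second into the first: gamma(0) (1 - phi_1^2) = c_0 + phi_1 c_1, so
  gamma(0) = c_0 / (1 - phi_1^2) = 2 / (1 - (-0.626)^2) = 2 / 0.608124 = 3.288803.
  gamma(1) = phi_1 gamma(0) = (-0.626)(3.288803) = -2.058791.
Therefore gamma(1) = -2.0588 (to 4 decimal places).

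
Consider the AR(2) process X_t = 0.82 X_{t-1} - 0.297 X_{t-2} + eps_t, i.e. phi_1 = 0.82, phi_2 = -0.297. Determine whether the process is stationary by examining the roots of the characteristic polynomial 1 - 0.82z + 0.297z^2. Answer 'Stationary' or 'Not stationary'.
\text{Stationary}

The AR(p) characteristic polynomial is P(z) = 1 - 0.82z + 0.297z^2.
Stationarity requires all roots to lie outside the unit circle, i.e. |z| > 1 for every root.
Set 1 + (-0.82) z + (0.297) z^2 = 0, i.e. a z^2 + b z + c = 0 with a = 0.297, b = -0.82, c = 1.
Discriminant D = b^2 - 4ac = (-0.82)^2 - 4*(0.297)*1 = 0.6724 - (1.188) = -0.5156.
D < 0, so the roots are the complex-conjugate pair z = (-b +/- i sqrt(-D)) / (2a) = 1.3805 +/- 1.2088i.
For a conjugate pair |z|^2 = z * conj(z) = (product of roots) = c/a = 1/(0.297) = 3.367003, so |z| = sqrt(3.367003) = 1.8349 for both roots.
Moduli of all roots: 1.8349, 1.8349.
All moduli strictly greater than 1? Yes.
Verdict: Stationary.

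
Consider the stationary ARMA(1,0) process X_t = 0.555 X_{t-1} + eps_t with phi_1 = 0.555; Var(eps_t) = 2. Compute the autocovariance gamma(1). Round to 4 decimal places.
\gamma(1) = 1.6041

Multiply the model equation by X_{t-k} and take expectations. With theta_0 = psi_0 = 1 and psi_j the MA(infinity) weights, this gives
  gamma(k) - sum_i phi_i gamma(k-i) = c_k,
  c_k = sigma^2 * sum_{j=k..q} theta_j psi_{j-k}   (c_k = 0 for k > q),
using gamma(-m) = gamma(m).
Pure AR (q = 0): c_0 = sigma^2 = 2, c_k = 0 for k >= 1.
Equations for k = 0 and k = 1 (AR order 1):
  gamma(0) = phi_1 gamma(1) + c_0
  gamma(1) = phi_1 gamma(0) + c_1
Substituting the second into the first: gamma(0) (1 - phi_1^2) = c_0 + phi_1 c_1, so
  gamma(0) = c_0 / (1 - phi_1^2) = 2 / (1 - (0.555)^2) = 2 / 0.691975 = 2.890278.
  gamma(1) = phi_1 gamma(0) = (0.555)(2.890278) = 1.604104.
Therefore gamma(1) = 1.6041 (to 4 decimal places).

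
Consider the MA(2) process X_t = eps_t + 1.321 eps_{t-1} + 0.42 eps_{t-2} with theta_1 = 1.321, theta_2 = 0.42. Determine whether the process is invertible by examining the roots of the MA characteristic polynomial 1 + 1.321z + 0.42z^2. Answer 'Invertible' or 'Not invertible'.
\text{Invertible}

The MA(q) characteristic polynomial is P(z) = 1 + 1.321z + 0.42z^2.
Invertibility requires all roots to lie outside the unit circle, i.e. |z| > 1 for every root.
Set 1 + (1.321) z + (0.42) z^2 = 0, i.e. a z^2 + b z + c = 0 with a = 0.42, b = 1.321, c = 1.
Discriminant D = b^2 - 4ac = (1.321)^2 - 4*(0.42)*1 = 1.745041 - (1.68) = 0.065041.
D >= 0, so the roots are real: z = (-b +/- sqrt(D)) / (2a) = (-1.321 +/- 0.255031) / (0.84).
  z_1 = (-1.321 + 0.255031) / (0.84) = -1.269,   |z_1| = 1.269.
  z_2 = (-1.321 - 0.255031) / (0.84) = -1.8762,   |z_2| = 1.8762.
Moduli of all roots: 1.2690, 1.8762.
All moduli strictly greater than 1? Yes.
Verdict: Invertible.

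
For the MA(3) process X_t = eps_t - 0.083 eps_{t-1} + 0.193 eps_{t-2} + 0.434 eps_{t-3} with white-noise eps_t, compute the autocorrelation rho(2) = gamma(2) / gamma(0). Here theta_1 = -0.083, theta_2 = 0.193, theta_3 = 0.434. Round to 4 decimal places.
\rho(2) = 0.1274

For an MA(q) process with theta_0 = 1, the autocovariance is
  gamma(k) = sigma^2 * sum_{i=0..q-k} theta_i * theta_{i+k},
and rho(k) = gamma(k) / gamma(0). Sigma^2 cancels.
  numerator   = (1)*(0.193) + (-0.083)*(0.434) = 0.156978.
  denominator = (1)^2 + (-0.083)^2 + (0.193)^2 + (0.434)^2 = 1.232494.
  rho(2) = 0.156978 / 1.232494 = 0.1274.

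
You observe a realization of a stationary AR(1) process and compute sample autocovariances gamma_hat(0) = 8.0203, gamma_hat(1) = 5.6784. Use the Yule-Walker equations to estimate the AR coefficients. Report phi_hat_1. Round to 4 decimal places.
\hat\phi_{1} = 0.7080

The Yule-Walker equations for an AR(p) process read, in matrix form,
  Gamma_p phi = r_p,   with   (Gamma_p)_{ij} = gamma(|i - j|),
                       (r_p)_i = gamma(i),   i,j = 1..p.
Substitute the sample gammas (Toeplitz matrix and right-hand side of size 1):
  Gamma_p = [[8.0203]]
  r_p     = [5.6784]
With p = 1 this is the single equation gamma(0) phi_1 = gamma(1):
  phi_hat_1 = gamma(1) / gamma(0) = 5.6784 / 8.0203 = 0.7080.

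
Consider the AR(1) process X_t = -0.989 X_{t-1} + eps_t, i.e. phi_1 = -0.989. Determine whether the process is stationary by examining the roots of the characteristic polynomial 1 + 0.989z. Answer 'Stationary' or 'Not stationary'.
\text{Stationary}

The AR(p) characteristic polynomial is P(z) = 1 + 0.989z.
Stationarity requires all roots to lie outside the unit circle, i.e. |z| > 1 for every root.
This is linear in z: 1 + (0.989) z = 0  =>  z = -1/(0.989) = -1.011122,  |z| = 1.011122.
Moduli of all roots: 1.0111.
All moduli strictly greater than 1? Yes.
Verdict: Stationary.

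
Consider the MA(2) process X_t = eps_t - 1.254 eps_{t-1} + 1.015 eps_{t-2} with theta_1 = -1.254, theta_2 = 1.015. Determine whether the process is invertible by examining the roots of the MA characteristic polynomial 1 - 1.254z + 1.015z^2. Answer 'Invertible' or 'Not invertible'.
\text{Not invertible}

The MA(q) characteristic polynomial is P(z) = 1 - 1.254z + 1.015z^2.
Invertibility requires all roots to lie outside the unit circle, i.e. |z| > 1 for every root.
Set 1 + (-1.254) z + (1.015) z^2 = 0, i.e. a z^2 + b z + c = 0 with a = 1.015, b = -1.254, c = 1.
Discriminant D = b^2 - 4ac = (-1.254)^2 - 4*(1.015)*1 = 1.572516 - (4.06) = -2.487484.
D < 0, so the roots are the complex-conjugate pair z = (-b +/- i sqrt(-D)) / (2a) = 0.6177 +/- 0.7769i.
For a conjugate pair |z|^2 = z * conj(z) = (product of roots) = c/a = 1/(1.015) = 0.985222, so |z| = sqrt(0.985222) = 0.9926 for both roots.
Moduli of all roots: 0.9926, 0.9926.
All moduli strictly greater than 1? No.
Verdict: Not invertible.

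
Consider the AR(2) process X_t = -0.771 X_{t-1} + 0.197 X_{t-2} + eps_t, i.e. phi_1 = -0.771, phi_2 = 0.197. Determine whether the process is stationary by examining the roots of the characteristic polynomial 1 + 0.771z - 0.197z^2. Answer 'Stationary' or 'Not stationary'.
\text{Stationary}

The AR(p) characteristic polynomial is P(z) = 1 + 0.771z - 0.197z^2.
Stationarity requires all roots to lie outside the unit circle, i.e. |z| > 1 for every root.
Set 1 + (0.771) z + (-0.197) z^2 = 0, i.e. a z^2 + b z + c = 0 with a = -0.197, b = 0.771, c = 1.
Discriminant D = b^2 - 4ac = (0.771)^2 - 4*(-0.197)*1 = 0.594441 - (-0.788) = 1.382441.
D >= 0, so the roots are real: z = (-b +/- sqrt(D)) / (2a) = (-0.771 +/- 1.175773) / (-0.394).
  z_1 = (-0.771 + 1.175773) / (-0.394) = -1.0273,   |z_1| = 1.0273.
  z_2 = (-0.771 - 1.175773) / (-0.394) = 4.941,   |z_2| = 4.941.
Moduli of all roots: 1.0273, 4.9410.
All moduli strictly greater than 1? Yes.
Verdict: Stationary.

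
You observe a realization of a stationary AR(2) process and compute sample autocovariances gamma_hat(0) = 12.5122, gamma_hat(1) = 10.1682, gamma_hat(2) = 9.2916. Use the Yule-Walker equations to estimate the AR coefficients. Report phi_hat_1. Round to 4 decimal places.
\hat\phi_{1} = 0.6160

The Yule-Walker equations for an AR(p) process read, in matrix form,
  Gamma_p phi = r_p,   with   (Gamma_p)_{ij} = gamma(|i - j|),
                       (r_p)_i = gamma(i),   i,j = 1..p.
Substitute the sample gammas (Toeplitz matrix and right-hand side of size 2):
  Gamma_p = [[12.5122, 10.1682], [10.1682, 12.5122]]
  r_p     = [10.1682, 9.2916]
Written out:
  12.5122 phi_1 + 10.1682 phi_2 = 10.1682
  10.1682 phi_1 + 12.5122 phi_2 = 9.2916
Solve by Cramer's rule:
  det = gamma(0)^2 - gamma(1)^2 = (12.5122)^2 - (10.1682)^2 = 156.55514884 - 103.39229124 = 53.1628576
  phi_hat_1 = [gamma(1) gamma(0) - gamma(1) gamma(2)] / det = [(10.1682)(12.5122) - (10.1682)(9.2916)] / 53.1628576 = 32.74770492 / 53.1628576 = 0.616
  phi_hat_2 = [gamma(0) gamma(2) - gamma(1)^2] / det = [(12.5122)(9.2916) - (10.1682)^2] / 53.1628576 = 12.86606628 / 53.1628576 = 0.242
So phi_hat = [0.6160, 0.2420].
Therefore phi_hat_1 = 0.6160.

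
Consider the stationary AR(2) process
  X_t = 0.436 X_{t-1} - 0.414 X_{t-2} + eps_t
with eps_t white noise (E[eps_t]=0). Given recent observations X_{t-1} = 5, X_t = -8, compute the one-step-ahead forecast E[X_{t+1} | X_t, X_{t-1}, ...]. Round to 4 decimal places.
E[X_{t+1} \mid \mathcal F_t] = -5.5580

For an AR(p) model X_t = c + sum_i phi_i X_{t-i} + eps_t, the
one-step-ahead conditional mean is
  E[X_{t+1} | X_t, ...] = c + sum_i phi_i X_{t+1-i}.
Substitute known values:
  E[X_{t+1} | ...] = (0.436) * (-8) + (-0.414) * (5)
                   = -5.5580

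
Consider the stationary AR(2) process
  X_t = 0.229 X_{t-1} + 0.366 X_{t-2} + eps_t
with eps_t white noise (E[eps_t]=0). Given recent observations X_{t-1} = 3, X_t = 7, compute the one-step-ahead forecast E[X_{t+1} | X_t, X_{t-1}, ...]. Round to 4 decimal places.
E[X_{t+1} \mid \mathcal F_t] = 2.7010

For an AR(p) model X_t = c + sum_i phi_i X_{t-i} + eps_t, the
one-step-ahead conditional mean is
  E[X_{t+1} | X_t, ...] = c + sum_i phi_i X_{t+1-i}.
Substitute known values:
  E[X_{t+1} | ...] = (0.229) * (7) + (0.366) * (3)
                   = 2.7010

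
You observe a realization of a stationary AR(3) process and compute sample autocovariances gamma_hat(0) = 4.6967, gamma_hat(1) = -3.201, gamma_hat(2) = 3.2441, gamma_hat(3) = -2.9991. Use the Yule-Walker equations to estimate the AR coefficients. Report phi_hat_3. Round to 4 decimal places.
\hat\phi_{3} = -0.1790

The Yule-Walker equations for an AR(p) process read, in matrix form,
  Gamma_p phi = r_p,   with   (Gamma_p)_{ij} = gamma(|i - j|),
                       (r_p)_i = gamma(i),   i,j = 1..p.
Substitute the sample gammas (Toeplitz matrix and right-hand side of size 3):
  Gamma_p = [[4.6967, -3.201, 3.2441], [-3.201, 4.6967, -3.201], [3.2441, -3.201, 4.6967]]
  r_p     = [-3.201, 3.2441, -2.9991]
Written out (R1..R3):
  (R1) 4.6967 phi_1 - 3.201 phi_2 + 3.2441 phi_3 = -3.201
  (R2) -3.201 phi_1 + 4.6967 phi_2 - 3.201 phi_3 = 3.2441
  (R3) 3.2441 phi_1 - 3.201 phi_2 + 4.6967 phi_3 = -2.9991
Gaussian elimination:
  R2 <- R2 - (-3.201/4.6967) R1 = R2 - (-0.681542) R1:  2.515083 phi_2 - 0.990008 phi_3 = 1.062483
  R3 <- R3 - (3.2441/4.6967) R1 = R3 - (0.690719) R1:  -0.990008 phi_2 + 2.455938 phi_3 = -0.788108
  R3 <- R3 - (-0.990008/2.515083) R2 = R3 - (-0.393629) R2:  2.066243 phi_3 = -0.369885
Back-substitution:
  phi_hat_3 = -0.369885 / 2.066243 = -0.179013
  phi_hat_2 = (1.062483 - (-0.990008)(-0.179013)) / 2.515083 = 0.35198
  phi_hat_1 = (-3.201 - (-3.201)(0.35198) - (3.2441)(-0.179013)) / 4.6967 = -0.318005
So phi_hat = [-0.3180, 0.3520, -0.1790].
Therefore phi_hat_3 = -0.1790.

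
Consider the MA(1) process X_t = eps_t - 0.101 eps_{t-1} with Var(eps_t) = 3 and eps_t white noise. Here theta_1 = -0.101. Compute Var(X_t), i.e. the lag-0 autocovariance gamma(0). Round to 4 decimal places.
\gamma(0) = 3.0306

For an MA(q) process X_t = eps_t + sum_i theta_i eps_{t-i} with
Var(eps_t) = sigma^2, the variance is
  gamma(0) = sigma^2 * (1 + sum_i theta_i^2).
  sum_i theta_i^2 = (-0.101)^2 = 0.010201.
  gamma(0) = 3 * (1 + 0.010201) = 3 * 1.010201 = 3.030603, which rounds to 3.0306.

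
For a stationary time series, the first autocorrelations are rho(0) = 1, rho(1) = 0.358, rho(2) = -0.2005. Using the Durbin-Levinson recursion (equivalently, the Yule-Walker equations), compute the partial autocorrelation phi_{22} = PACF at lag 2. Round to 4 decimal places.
\phi_{22} = -0.3770

The PACF at lag k is phi_{kk}, the last component of the solution
to the Yule-Walker system G_k phi = r_k where
  (G_k)_{ij} = rho(|i - j|), (r_k)_i = rho(i), i,j = 1..k.
Equivalently, Durbin-Levinson gives phi_{kk} iteratively:
  phi_{11} = rho(1)
  phi_{kk} = [rho(k) - sum_{j=1..k-1} phi_{k-1,j} rho(k-j)]
            / [1 - sum_{j=1..k-1} phi_{k-1,j} rho(j)],
  phi_{k,j} = phi_{k-1,j} - phi_{kk} phi_{k-1,k-j},  j = 1..k-1.
Step k = 1:
  phi_11 = rho(1) = 0.358.
Step k = 2:
  phi_22 = [rho(2) - phi_11 rho(1)] / [1 - phi_11 rho(1)] = [-0.2005 - (0.358)(0.358)] / [1 - (0.358)(0.358)]
         = -0.328664 / 0.871836 = -0.377.
Therefore phi_{22} = -0.3770.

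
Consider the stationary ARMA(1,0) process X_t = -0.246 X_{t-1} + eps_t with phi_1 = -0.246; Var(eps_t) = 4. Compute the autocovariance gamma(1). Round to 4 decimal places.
\gamma(1) = -1.0474

Multiply the model equation by X_{t-k} and take expectations. With theta_0 = psi_0 = 1 and psi_j the MA(infinity) weights, this gives
  gamma(k) - sum_i phi_i gamma(k-i) = c_k,
  c_k = sigma^2 * sum_{j=k..q} theta_j psi_{j-k}   (c_k = 0 for k > q),
using gamma(-m) = gamma(m).
Pure AR (q = 0): c_0 = sigma^2 = 4, c_k = 0 for k >= 1.
Equations for k = 0 and k = 1 (AR order 1):
  gamma(0) = phi_1 gamma(1) + c_0
  gamma(1) = phi_1 gamma(0) + c_1
Substituting the second into the first: gamma(0) (1 - phi_1^2) = c_0 + phi_1 c_1, so
  gamma(0) = c_0 / (1 - phi_1^2) = 4 / (1 - (-0.246)^2) = 4 / 0.939484 = 4.257656.
  gamma(1) = phi_1 gamma(0) = (-0.246)(4.257656) = -1.047383.
Therefore gamma(1) = -1.0474 (to 4 decimal places).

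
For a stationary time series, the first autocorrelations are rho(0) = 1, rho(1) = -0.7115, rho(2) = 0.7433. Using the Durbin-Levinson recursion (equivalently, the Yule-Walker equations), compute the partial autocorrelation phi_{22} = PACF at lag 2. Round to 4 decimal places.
\phi_{22} = 0.4801

The PACF at lag k is phi_{kk}, the last component of the solution
to the Yule-Walker system G_k phi = r_k where
  (G_k)_{ij} = rho(|i - j|), (r_k)_i = rho(i), i,j = 1..k.
Equivalently, Durbin-Levinson gives phi_{kk} iteratively:
  phi_{11} = rho(1)
  phi_{kk} = [rho(k) - sum_{j=1..k-1} phi_{k-1,j} rho(k-j)]
            / [1 - sum_{j=1..k-1} phi_{k-1,j} rho(j)],
  phi_{k,j} = phi_{k-1,j} - phi_{kk} phi_{k-1,k-j},  j = 1..k-1.
Step k = 1:
  phi_11 = rho(1) = -0.7115.
Step k = 2:
  phi_22 = [rho(2) - phi_11 rho(1)] / [1 - phi_11 rho(1)] = [0.7433 - (-0.7115)(-0.7115)] / [1 - (-0.7115)(-0.7115)]
         = 0.23706775 / 0.49376775 = 0.4801.
Therefore phi_{22} = 0.4801.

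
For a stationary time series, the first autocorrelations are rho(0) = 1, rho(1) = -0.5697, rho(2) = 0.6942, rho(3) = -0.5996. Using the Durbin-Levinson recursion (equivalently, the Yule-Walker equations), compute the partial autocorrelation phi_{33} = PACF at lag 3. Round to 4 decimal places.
\phi_{33} = -0.2299

The PACF at lag k is phi_{kk}, the last component of the solution
to the Yule-Walker system G_k phi = r_k where
  (G_k)_{ij} = rho(|i - j|), (r_k)_i = rho(i), i,j = 1..k.
Equivalently, Durbin-Levinson gives phi_{kk} iteratively:
  phi_{11} = rho(1)
  phi_{kk} = [rho(k) - sum_{j=1..k-1} phi_{k-1,j} rho(k-j)]
            / [1 - sum_{j=1..k-1} phi_{k-1,j} rho(j)],
  phi_{k,j} = phi_{k-1,j} - phi_{kk} phi_{k-1,k-j},  j = 1..k-1.
Step k = 1:
  phi_11 = rho(1) = -0.5697.
Step k = 2:
  phi_22 = [rho(2) - phi_11 rho(1)] / [1 - phi_11 rho(1)] = [0.6942 - (-0.5697)(-0.5697)] / [1 - (-0.5697)(-0.5697)]
         = 0.36964191 / 0.67544191 = 0.547259.
  Update: phi_21 = phi_11 - phi_22 phi_11 = -0.5697 - (0.547259)(-0.5697) = -0.257926.
Step k = 3:
  phi_33 = [rho(3) - phi_21 rho(2) - phi_22 rho(1)] / [1 - phi_21 rho(1) - phi_22 rho(2)]
    numerator   = -0.5996 - (-0.257926)(0.6942) - (0.547259)(-0.5697) = -0.10877387
    denominator = 1 - (-0.257926)(-0.5697) - (0.547259)(0.6942) = 0.47315191
  phi_33 = -0.10877387 / 0.47315191 = -0.2299.
Therefore phi_{33} = -0.2299.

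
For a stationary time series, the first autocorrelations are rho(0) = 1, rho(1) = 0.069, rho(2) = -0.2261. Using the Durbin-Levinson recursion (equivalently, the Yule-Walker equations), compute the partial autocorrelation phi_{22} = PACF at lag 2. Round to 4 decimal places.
\phi_{22} = -0.2320

The PACF at lag k is phi_{kk}, the last component of the solution
to the Yule-Walker system G_k phi = r_k where
  (G_k)_{ij} = rho(|i - j|), (r_k)_i = rho(i), i,j = 1..k.
Equivalently, Durbin-Levinson gives phi_{kk} iteratively:
  phi_{11} = rho(1)
  phi_{kk} = [rho(k) - sum_{j=1..k-1} phi_{k-1,j} rho(k-j)]
            / [1 - sum_{j=1..k-1} phi_{k-1,j} rho(j)],
  phi_{k,j} = phi_{k-1,j} - phi_{kk} phi_{k-1,k-j},  j = 1..k-1.
Step k = 1:
  phi_11 = rho(1) = 0.069.
Step k = 2:
  phi_22 = [rho(2) - phi_11 rho(1)] / [1 - phi_11 rho(1)] = [-0.2261 - (0.069)(0.069)] / [1 - (0.069)(0.069)]
         = -0.230861 / 0.995239 = -0.232.
Therefore phi_{22} = -0.2320.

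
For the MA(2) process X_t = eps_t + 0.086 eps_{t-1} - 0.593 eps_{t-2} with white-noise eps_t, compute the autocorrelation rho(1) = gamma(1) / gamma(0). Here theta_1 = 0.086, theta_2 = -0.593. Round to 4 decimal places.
\rho(1) = 0.0258

For an MA(q) process with theta_0 = 1, the autocovariance is
  gamma(k) = sigma^2 * sum_{i=0..q-k} theta_i * theta_{i+k},
and rho(k) = gamma(k) / gamma(0). Sigma^2 cancels.
  numerator   = (1)*(0.086) + (0.086)*(-0.593) = 0.035002.
  denominator = (1)^2 + (0.086)^2 + (-0.593)^2 = 1.359045.
  rho(1) = 0.035002 / 1.359045 = 0.0258.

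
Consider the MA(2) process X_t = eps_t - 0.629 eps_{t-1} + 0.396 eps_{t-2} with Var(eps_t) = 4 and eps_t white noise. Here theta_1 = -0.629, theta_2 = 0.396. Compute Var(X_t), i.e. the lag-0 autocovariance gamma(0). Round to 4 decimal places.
\gamma(0) = 6.2098

For an MA(q) process X_t = eps_t + sum_i theta_i eps_{t-i} with
Var(eps_t) = sigma^2, the variance is
  gamma(0) = sigma^2 * (1 + sum_i theta_i^2).
  sum_i theta_i^2 = (-0.629)^2 + (0.396)^2 = 0.395641 + 0.156816 = 0.552457.
  gamma(0) = 4 * (1 + 0.552457) = 4 * 1.552457 = 6.209828, which rounds to 6.2098.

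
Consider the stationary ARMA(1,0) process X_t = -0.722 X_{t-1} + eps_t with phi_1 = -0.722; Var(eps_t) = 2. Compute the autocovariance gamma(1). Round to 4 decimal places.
\gamma(1) = -3.0164

Multiply the model equation by X_{t-k} and take expectations. With theta_0 = psi_0 = 1 and psi_j the MA(infinity) weights, this gives
  gamma(k) - sum_i phi_i gamma(k-i) = c_k,
  c_k = sigma^2 * sum_{j=k..q} theta_j psi_{j-k}   (c_k = 0 for k > q),
using gamma(-m) = gamma(m).
Pure AR (q = 0): c_0 = sigma^2 = 2, c_k = 0 for k >= 1.
Equations for k = 0 and k = 1 (AR order 1):
  gamma(0) = phi_1 gamma(1) + c_0
  gamma(1) = phi_1 gamma(0) + c_1
Substituting the second into the first: gamma(0) (1 - phi_1^2) = c_0 + phi_1 c_1, so
  gamma(0) = c_0 / (1 - phi_1^2) = 2 / (1 - (-0.722)^2) = 2 / 0.478716 = 4.177842.
  gamma(1) = phi_1 gamma(0) = (-0.722)(4.177842) = -3.016402.
Therefore gamma(1) = -3.0164 (to 4 decimal places).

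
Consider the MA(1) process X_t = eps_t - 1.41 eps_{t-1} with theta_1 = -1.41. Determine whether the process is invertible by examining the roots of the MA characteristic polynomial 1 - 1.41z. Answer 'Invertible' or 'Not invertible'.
\text{Not invertible}

The MA(q) characteristic polynomial is P(z) = 1 - 1.41z.
Invertibility requires all roots to lie outside the unit circle, i.e. |z| > 1 for every root.
This is linear in z: 1 + (-1.41) z = 0  =>  z = -1/(-1.41) = 0.70922,  |z| = 0.70922.
Moduli of all roots: 0.7092.
All moduli strictly greater than 1? No.
Verdict: Not invertible.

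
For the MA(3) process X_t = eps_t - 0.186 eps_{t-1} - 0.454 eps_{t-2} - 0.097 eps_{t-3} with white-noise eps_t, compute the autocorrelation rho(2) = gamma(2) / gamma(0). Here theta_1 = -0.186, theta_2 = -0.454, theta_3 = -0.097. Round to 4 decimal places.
\rho(2) = -0.3487

For an MA(q) process with theta_0 = 1, the autocovariance is
  gamma(k) = sigma^2 * sum_{i=0..q-k} theta_i * theta_{i+k},
and rho(k) = gamma(k) / gamma(0). Sigma^2 cancels.
  numerator   = (1)*(-0.454) + (-0.186)*(-0.097) = -0.435958.
  denominator = (1)^2 + (-0.186)^2 + (-0.454)^2 + (-0.097)^2 = 1.250121.
  rho(2) = -0.435958 / 1.250121 = -0.3487.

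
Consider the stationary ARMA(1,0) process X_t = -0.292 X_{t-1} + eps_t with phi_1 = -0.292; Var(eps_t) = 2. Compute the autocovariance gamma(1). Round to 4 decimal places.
\gamma(1) = -0.6384

Multiply the model equation by X_{t-k} and take expectations. With theta_0 = psi_0 = 1 and psi_j the MA(infinity) weights, this gives
  gamma(k) - sum_i phi_i gamma(k-i) = c_k,
  c_k = sigma^2 * sum_{j=k..q} theta_j psi_{j-k}   (c_k = 0 for k > q),
using gamma(-m) = gamma(m).
Pure AR (q = 0): c_0 = sigma^2 = 2, c_k = 0 for k >= 1.
Equations for k = 0 and k = 1 (AR order 1):
  gamma(0) = phi_1 gamma(1) + c_0
  gamma(1) = phi_1 gamma(0) + c_1
Substituting the second into the first: gamma(0) (1 - phi_1^2) = c_0 + phi_1 c_1, so
  gamma(0) = c_0 / (1 - phi_1^2) = 2 / (1 - (-0.292)^2) = 2 / 0.914736 = 2.186423.
  gamma(1) = phi_1 gamma(0) = (-0.292)(2.186423) = -0.638436.
Therefore gamma(1) = -0.6384 (to 4 decimal places).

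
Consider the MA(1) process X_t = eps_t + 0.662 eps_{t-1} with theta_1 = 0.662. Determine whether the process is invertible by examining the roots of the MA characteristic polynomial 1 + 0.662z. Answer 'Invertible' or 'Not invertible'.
\text{Invertible}

The MA(q) characteristic polynomial is P(z) = 1 + 0.662z.
Invertibility requires all roots to lie outside the unit circle, i.e. |z| > 1 for every root.
This is linear in z: 1 + (0.662) z = 0  =>  z = -1/(0.662) = -1.510574,  |z| = 1.510574.
Moduli of all roots: 1.5106.
All moduli strictly greater than 1? Yes.
Verdict: Invertible.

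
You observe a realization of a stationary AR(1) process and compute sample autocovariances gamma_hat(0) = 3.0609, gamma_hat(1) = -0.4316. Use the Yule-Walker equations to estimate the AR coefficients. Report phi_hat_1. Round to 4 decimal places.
\hat\phi_{1} = -0.1410

The Yule-Walker equations for an AR(p) process read, in matrix form,
  Gamma_p phi = r_p,   with   (Gamma_p)_{ij} = gamma(|i - j|),
                       (r_p)_i = gamma(i),   i,j = 1..p.
Substitute the sample gammas (Toeplitz matrix and right-hand side of size 1):
  Gamma_p = [[3.0609]]
  r_p     = [-0.4316]
With p = 1 this is the single equation gamma(0) phi_1 = gamma(1):
  phi_hat_1 = gamma(1) / gamma(0) = -0.4316 / 3.0609 = -0.1410.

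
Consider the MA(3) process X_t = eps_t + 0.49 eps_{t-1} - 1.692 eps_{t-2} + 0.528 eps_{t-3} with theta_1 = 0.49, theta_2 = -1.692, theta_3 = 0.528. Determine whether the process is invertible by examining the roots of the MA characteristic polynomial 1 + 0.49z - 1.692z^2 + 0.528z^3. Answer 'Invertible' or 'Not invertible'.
\text{Not invertible}

The MA(q) characteristic polynomial is P(z) = 1 + 0.49z - 1.692z^2 + 0.528z^3.
Invertibility requires all roots to lie outside the unit circle, i.e. |z| > 1 for every root.
Degree 3: look for a simple real root z0 first, then factor out (1 - z/z0) and solve the remaining quadratic.
Testing z0 = 1.25: P(1.25) = 1 + (0.49)(1.25) + (-1.692)(1.25)^2 + (0.528)(1.25)^3
  = 1 + (0.6125) + (-2.64375) + (1.03125) = 0.  So z_0 = 1.25 is a root, |z_0| = 1.25.
Divide out the factor (1 - 0.8 z) = (1 - z/z0) (since 1/z0 = 0.8):
  P(z) = (1 - 0.8 z)(1 + (1.29) z + (-0.66) z^2)
  [check: z-coef 1.29 - (0.8) = 0.49; z^2-coef -0.66 - (0.8)(1.29) = -1.692; z^3-coef -(0.8)(-0.66) = 0.528.]
Remaining roots from the quadratic factor 1 + (1.29) z + (-0.66) z^2:
  Set 1 + (1.29) z + (-0.66) z^2 = 0, i.e. a z^2 + b z + c = 0 with a = -0.66, b = 1.29, c = 1.
  Discriminant D = b^2 - 4ac = (1.29)^2 - 4*(-0.66)*1 = 1.6641 - (-2.64) = 4.3041.
  D >= 0, so the roots are real: z = (-b +/- sqrt(D)) / (2a) = (-1.29 +/- 2.074632) / (-1.32).
    z_1 = (-1.29 + 2.074632) / (-1.32) = -0.5944,   |z_1| = 0.5944.
    z_2 = (-1.29 - 2.074632) / (-1.32) = 2.549,   |z_2| = 2.549.
Moduli of all roots: 1.2500, 0.5944, 2.5490.
All moduli strictly greater than 1? No.
Verdict: Not invertible.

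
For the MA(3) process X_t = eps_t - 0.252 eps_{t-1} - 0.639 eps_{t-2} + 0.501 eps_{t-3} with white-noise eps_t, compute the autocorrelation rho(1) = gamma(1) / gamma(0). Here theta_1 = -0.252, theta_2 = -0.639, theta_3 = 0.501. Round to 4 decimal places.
\rho(1) = -0.2386

For an MA(q) process with theta_0 = 1, the autocovariance is
  gamma(k) = sigma^2 * sum_{i=0..q-k} theta_i * theta_{i+k},
and rho(k) = gamma(k) / gamma(0). Sigma^2 cancels.
  numerator   = (1)*(-0.252) + (-0.252)*(-0.639) + (-0.639)*(0.501) = -0.411111.
  denominator = (1)^2 + (-0.252)^2 + (-0.639)^2 + (0.501)^2 = 1.722826.
  rho(1) = -0.411111 / 1.722826 = -0.2386.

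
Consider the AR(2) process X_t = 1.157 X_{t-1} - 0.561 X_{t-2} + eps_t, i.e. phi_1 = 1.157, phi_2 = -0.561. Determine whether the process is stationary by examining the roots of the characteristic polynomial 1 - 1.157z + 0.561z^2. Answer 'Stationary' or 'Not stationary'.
\text{Stationary}

The AR(p) characteristic polynomial is P(z) = 1 - 1.157z + 0.561z^2.
Stationarity requires all roots to lie outside the unit circle, i.e. |z| > 1 for every root.
Set 1 + (-1.157) z + (0.561) z^2 = 0, i.e. a z^2 + b z + c = 0 with a = 0.561, b = -1.157, c = 1.
Discriminant D = b^2 - 4ac = (-1.157)^2 - 4*(0.561)*1 = 1.338649 - (2.244) = -0.905351.
D < 0, so the roots are the complex-conjugate pair z = (-b +/- i sqrt(-D)) / (2a) = 1.0312 +/- 0.848i.
For a conjugate pair |z|^2 = z * conj(z) = (product of roots) = c/a = 1/(0.561) = 1.782531, so |z| = sqrt(1.782531) = 1.3351 for both roots.
Moduli of all roots: 1.3351, 1.3351.
All moduli strictly greater than 1? Yes.
Verdict: Stationary.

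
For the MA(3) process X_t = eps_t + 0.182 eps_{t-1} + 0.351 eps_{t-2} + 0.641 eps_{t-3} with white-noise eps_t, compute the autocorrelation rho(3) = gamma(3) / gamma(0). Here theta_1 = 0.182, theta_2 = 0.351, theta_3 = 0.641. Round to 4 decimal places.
\rho(3) = 0.4090

For an MA(q) process with theta_0 = 1, the autocovariance is
  gamma(k) = sigma^2 * sum_{i=0..q-k} theta_i * theta_{i+k},
and rho(k) = gamma(k) / gamma(0). Sigma^2 cancels.
  numerator   = (1)*(0.641) = 0.641.
  denominator = (1)^2 + (0.182)^2 + (0.351)^2 + (0.641)^2 = 1.567206.
  rho(3) = 0.641 / 1.567206 = 0.4090.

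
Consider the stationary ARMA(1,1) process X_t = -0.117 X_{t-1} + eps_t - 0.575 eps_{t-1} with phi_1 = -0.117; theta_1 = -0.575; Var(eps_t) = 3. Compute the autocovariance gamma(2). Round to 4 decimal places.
\gamma(2) = 0.2628

Multiply the model equation by X_{t-k} and take expectations. With theta_0 = psi_0 = 1 and psi_j the MA(infinity) weights, this gives
  gamma(k) - sum_i phi_i gamma(k-i) = c_k,
  c_k = sigma^2 * sum_{j=k..q} theta_j psi_{j-k}   (c_k = 0 for k > q),
using gamma(-m) = gamma(m).
psi-weights needed (psi_j = theta_j + sum_i phi_i psi_{j-i}):
  psi_1 = theta_1 + phi_1 = -0.575 + (-0.117) = -0.692
Right-hand sides:
  c_0 = sigma^2 (1 + theta_1 psi_1) = 3 * (1 + (-0.575)(-0.692)) = 3 * 1.3979 = 4.1937
  c_1 = sigma^2 theta_1 = 3 * (-0.575) = -1.725
  c_2 = 0
Equations for k = 0 and k = 1 (AR order 1):
  gamma(0) = phi_1 gamma(1) + c_0
  gamma(1) = phi_1 gamma(0) + c_1
Substituting the second into the first: gamma(0) (1 - phi_1^2) = c_0 + phi_1 c_1, so
  gamma(0) = (c_0 + phi_1 c_1) / (1 - phi_1^2) = (4.1937 + (-0.117)(-1.725)) / (1 - (-0.117)^2) = 4.395525 / 0.986311 = 4.45653.
  gamma(1) = phi_1 gamma(0) + c_1 = (-0.117)(4.45653) + (-1.725) = -2.246414.
For k = 2 (> q): gamma(2) = phi_1 gamma(1) = (-0.117)(-2.246414) = 0.26283.
Therefore gamma(2) = 0.2628 (to 4 decimal places).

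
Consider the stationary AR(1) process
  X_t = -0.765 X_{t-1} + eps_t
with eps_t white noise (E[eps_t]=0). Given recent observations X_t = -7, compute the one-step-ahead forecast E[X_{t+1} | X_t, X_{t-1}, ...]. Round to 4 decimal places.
E[X_{t+1} \mid \mathcal F_t] = 5.3550

For an AR(p) model X_t = c + sum_i phi_i X_{t-i} + eps_t, the
one-step-ahead conditional mean is
  E[X_{t+1} | X_t, ...] = c + sum_i phi_i X_{t+1-i}.
Substitute known values:
  E[X_{t+1} | ...] = (-0.765) * (-7)
                   = 5.3550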